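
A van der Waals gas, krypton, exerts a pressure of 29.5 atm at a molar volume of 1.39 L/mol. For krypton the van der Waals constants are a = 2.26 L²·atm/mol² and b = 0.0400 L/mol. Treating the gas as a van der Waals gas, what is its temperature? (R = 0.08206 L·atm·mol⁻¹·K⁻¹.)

T = (P + a/V_m²)(V_m − b)/R
P + a/V_m² = 29.5 + 2.26/(1.39)² = 30.670 atm
V_m − b = 1.39 − 0.0400 = 1.3500 L/mol
T = (30.670)(1.3500)/0.08206 = 504.6 K

T ≈ 504.6 K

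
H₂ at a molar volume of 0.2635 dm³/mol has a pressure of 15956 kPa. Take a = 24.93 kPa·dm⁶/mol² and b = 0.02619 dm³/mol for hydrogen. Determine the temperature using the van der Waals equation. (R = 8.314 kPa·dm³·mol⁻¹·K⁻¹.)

T = (P + a/V_m²)(V_m − b)/R
P + a/V_m² = 15956 + 24.93/(0.2635)² = 16315 kPa
V_m − b = 0.2635 − 0.02619 = 0.23731 dm³/mol
T = (16315)(0.23731)/8.314 = 465.7 K

T ≈ 465.7 K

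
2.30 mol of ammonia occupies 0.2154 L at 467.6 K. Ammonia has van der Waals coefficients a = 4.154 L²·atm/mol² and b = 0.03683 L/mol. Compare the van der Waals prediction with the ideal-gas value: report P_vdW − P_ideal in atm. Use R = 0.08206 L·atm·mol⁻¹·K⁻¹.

ΔP ≈ -208.1 atm

Ideal: P_ideal = nRT/V = (2.30)(0.08206)(467.6)/0.2154 = 409.721 atm
vdW: P = nRT/(V − nb) − a n²/V² = 88.2539/0.130691 − 21.9747/0.0463972 = 675.287 − 473.621 = 201.666 atm
ΔP = 201.666 − 409.721 = -208.1 atm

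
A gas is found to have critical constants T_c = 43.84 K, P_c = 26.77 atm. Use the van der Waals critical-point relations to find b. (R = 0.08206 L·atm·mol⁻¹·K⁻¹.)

b ≈ 0.01680 L/mol

From T_c = 8a/(27Rb) and P_c = a/(27b²): b = R T_c/(8 P_c).
b = (0.08206)(43.84)/(8×26.77) = 3.5975/214.16 = 0.01680 L/mol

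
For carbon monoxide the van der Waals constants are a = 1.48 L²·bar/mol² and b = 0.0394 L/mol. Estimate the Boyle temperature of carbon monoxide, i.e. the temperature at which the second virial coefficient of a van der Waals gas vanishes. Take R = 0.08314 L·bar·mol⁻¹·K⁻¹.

T_B ≈ 451.8 K

For a van der Waals gas the second virial coefficient B₂ = b − a/(RT) vanishes at T_B = a/(Rb).
T_B = 1.48/(0.08314×0.0394) = 1.48/0.0032757 = 451.8 K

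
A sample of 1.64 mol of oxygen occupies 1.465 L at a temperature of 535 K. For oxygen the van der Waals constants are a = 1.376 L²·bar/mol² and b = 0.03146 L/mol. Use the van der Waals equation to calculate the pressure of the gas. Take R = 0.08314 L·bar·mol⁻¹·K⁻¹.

P = nRT/(V − nb) − a n²/V²
nRT/(V − nb) = (1.64)(0.08314)(535)/(1.465 − 1.64×0.03146) = 72.947/1.4134 = 51.611 bar
a n²/V² = (1.376)(1.64)²/(1.465)² = 1.7244 bar
P = 51.611 − 1.7244 = 49.89 bar

P ≈ 49.89 bar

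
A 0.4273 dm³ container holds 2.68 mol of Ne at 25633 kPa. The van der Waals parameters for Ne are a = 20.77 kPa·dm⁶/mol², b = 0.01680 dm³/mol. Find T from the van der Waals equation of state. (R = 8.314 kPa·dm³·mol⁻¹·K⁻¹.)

T ≈ 453.8 K

T = (P + a n²/V²)(V − nb)/(nR)
P + a n²/V² = 25633 + (20.77)(2.68)²/(0.4273)² = 26450 kPa
V − nb = 0.4273 − (2.68)(0.01680) = 0.38228 dm³
T = (26450)(0.38228)/((2.68)(8.314)) = 453.8 K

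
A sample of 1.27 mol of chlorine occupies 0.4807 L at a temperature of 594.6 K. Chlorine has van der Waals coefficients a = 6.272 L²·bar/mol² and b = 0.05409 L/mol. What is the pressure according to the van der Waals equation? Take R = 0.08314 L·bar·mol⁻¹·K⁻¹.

P ≈ 108.6 bar

P = nRT/(V − nb) − a n²/V²
nRT/(V − nb) = (1.27)(0.08314)(594.6)/(0.4807 − 1.27×0.05409) = 62.783/0.41201 = 152.38 bar
a n²/V² = (6.272)(1.27)²/(0.4807)² = 43.779 bar
P = 152.38 − 43.779 = 108.6 bar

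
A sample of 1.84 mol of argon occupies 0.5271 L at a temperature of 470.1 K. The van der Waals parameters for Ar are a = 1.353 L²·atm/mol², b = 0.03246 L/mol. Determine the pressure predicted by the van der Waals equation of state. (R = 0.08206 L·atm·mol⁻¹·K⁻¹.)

P ≈ 135.4 atm

P = nRT/(V − nb) − a n²/V²
nRT/(V − nb) = (1.84)(0.08206)(470.1)/(0.5271 − 1.84×0.03246) = 70.981/0.46737 = 151.87 atm
a n²/V² = (1.353)(1.84)²/(0.5271)² = 16.487 atm
P = 151.87 − 16.487 = 135.4 atm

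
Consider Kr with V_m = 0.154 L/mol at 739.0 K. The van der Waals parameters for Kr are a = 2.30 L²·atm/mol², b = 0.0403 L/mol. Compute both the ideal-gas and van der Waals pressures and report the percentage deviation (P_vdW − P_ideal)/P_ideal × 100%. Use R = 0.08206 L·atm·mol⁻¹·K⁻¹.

10.82 %

Ideal: P_ideal = RT/V_m = (0.08206)(739.0)/0.154 = 393.781 atm
vdW: P = RT/(V_m − b) − a/V_m² = 60.6423/0.113700 − 2.30/0.0237160 = 533.354 − 96.9809 = 436.373 atm
% deviation = (436.373 − 393.781)/393.781 × 100% = 10.82%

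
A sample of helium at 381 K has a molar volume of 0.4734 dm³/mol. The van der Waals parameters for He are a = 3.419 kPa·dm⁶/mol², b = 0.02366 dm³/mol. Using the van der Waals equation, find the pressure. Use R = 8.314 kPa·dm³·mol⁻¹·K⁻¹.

P = RT/(V_m − b) − a/V_m²
RT/(V_m − b) = (8.314)(381)/(0.4734 − 0.02366) = 3167.6/0.44974 = 7043.2 kPa
a/V_m² = 3.419/(0.4734)² = 15.256 kPa
P = 7043.2 − 15.256 = 7028 kPa

P ≈ 7028 kPa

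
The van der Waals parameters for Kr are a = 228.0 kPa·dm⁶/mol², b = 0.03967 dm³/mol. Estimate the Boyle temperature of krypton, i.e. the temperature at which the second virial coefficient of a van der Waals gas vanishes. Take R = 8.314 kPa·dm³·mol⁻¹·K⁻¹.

For a van der Waals gas the second virial coefficient B₂ = b − a/(RT) vanishes at T_B = a/(Rb).
T_B = 228.0/(8.314×0.03967) = 228.0/0.32982 = 691.3 K

T_B ≈ 691.3 K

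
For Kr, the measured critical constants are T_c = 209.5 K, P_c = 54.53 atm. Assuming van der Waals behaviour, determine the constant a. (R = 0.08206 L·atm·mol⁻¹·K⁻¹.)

From T_c = 8a/(27Rb) and P_c = a/(27b²): a = 27 R² T_c²/(64 P_c).
a = 27×(0.08206)²×(209.5)²/(64×54.53) = 7979.9/3489.9 = 2.287 L²·atm/mol²

a ≈ 2.287 L²·atm/mol²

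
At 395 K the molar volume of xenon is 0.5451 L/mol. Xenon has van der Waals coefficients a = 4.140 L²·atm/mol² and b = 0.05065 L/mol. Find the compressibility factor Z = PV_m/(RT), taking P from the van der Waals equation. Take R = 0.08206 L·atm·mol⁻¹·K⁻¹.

P = RT/(V_m − b) − a/V_m² = (0.08206)(395)/(0.5451 − 0.05065) − 4.140/(0.5451)²
  = 32.414/0.49445 − 13.933 = 65.556 − 13.933 = 51.623 atm
Z = PV_m/(RT) = (51.623)(0.5451)/((0.08206)(395)) = 28.140/32.414 = 0.8681

Z ≈ 0.8681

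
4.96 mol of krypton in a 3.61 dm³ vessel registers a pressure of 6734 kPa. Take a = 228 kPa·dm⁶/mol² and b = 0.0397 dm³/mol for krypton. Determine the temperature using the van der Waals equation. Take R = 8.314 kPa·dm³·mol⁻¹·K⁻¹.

T ≈ 593.0 K

T = (P + a n²/V²)(V − nb)/(nR)
P + a n²/V² = 6734 + (228)(4.96)²/(3.61)² = 7164.4 kPa
V − nb = 3.61 − (4.96)(0.0397) = 3.4131 dm³
T = (7164.4)(3.4131)/((4.96)(8.314)) = 593.0 K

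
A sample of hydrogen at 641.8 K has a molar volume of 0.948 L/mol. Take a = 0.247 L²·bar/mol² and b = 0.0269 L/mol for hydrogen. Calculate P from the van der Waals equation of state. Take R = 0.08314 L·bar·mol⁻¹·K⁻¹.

P ≈ 57.66 bar

P = RT/(V_m − b) − a/V_m²
RT/(V_m − b) = (0.08314)(641.8)/(0.948 − 0.0269) = 53.359/0.92110 = 57.930 bar
a/V_m² = 0.247/(0.948)² = 0.27484 bar
P = 57.930 − 0.27484 = 57.66 bar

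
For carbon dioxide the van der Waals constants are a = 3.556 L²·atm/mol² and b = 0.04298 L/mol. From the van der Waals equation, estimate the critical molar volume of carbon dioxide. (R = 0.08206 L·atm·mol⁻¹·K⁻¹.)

V_m,c ≈ 0.1289 L/mol

For a van der Waals gas, V_m,c = 3b.
V_m,c = 3×0.04298 = 0.1289 L/mol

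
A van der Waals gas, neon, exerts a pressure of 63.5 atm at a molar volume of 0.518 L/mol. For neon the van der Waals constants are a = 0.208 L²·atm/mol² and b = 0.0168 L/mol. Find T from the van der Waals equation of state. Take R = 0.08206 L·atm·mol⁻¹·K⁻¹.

T = (P + a/V_m²)(V_m − b)/R
P + a/V_m² = 63.5 + 0.208/(0.518)² = 64.275 atm
V_m − b = 0.518 − 0.0168 = 0.50120 L/mol
T = (64.275)(0.50120)/0.08206 = 392.6 K

T ≈ 392.6 K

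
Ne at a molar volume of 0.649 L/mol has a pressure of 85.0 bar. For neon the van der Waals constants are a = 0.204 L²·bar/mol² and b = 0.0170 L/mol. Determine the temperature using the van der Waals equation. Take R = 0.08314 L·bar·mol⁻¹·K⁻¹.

T = (P + a/V_m²)(V_m − b)/R
P + a/V_m² = 85.0 + 0.204/(0.649)² = 85.484 bar
V_m − b = 0.649 − 0.0170 = 0.63200 L/mol
T = (85.484)(0.63200)/0.08314 = 649.8 K

T ≈ 649.8 K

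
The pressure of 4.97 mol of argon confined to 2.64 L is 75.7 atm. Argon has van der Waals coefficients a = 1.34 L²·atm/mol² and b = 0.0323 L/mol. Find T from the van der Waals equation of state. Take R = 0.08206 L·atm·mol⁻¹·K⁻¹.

T ≈ 489.1 K

T = (P + a n²/V²)(V − nb)/(nR)
P + a n²/V² = 75.7 + (1.34)(4.97)²/(2.64)² = 80.449 atm
V − nb = 2.64 − (4.97)(0.0323) = 2.4795 L
T = (80.449)(2.4795)/((4.97)(0.08206)) = 489.1 K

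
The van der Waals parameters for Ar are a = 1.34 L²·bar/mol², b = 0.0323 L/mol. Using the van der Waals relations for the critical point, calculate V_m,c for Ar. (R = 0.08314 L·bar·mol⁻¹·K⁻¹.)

For a van der Waals gas, V_m,c = 3b.
V_m,c = 3×0.0323 = 0.09690 L/mol

V_m,c ≈ 0.09690 L/mol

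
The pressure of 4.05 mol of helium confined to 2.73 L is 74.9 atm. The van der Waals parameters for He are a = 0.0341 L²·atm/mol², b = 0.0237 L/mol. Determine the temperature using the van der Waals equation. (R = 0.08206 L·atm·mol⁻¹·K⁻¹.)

T ≈ 594.2 K

T = (P + a n²/V²)(V − nb)/(nR)
P + a n²/V² = 74.9 + (0.0341)(4.05)²/(2.73)² = 74.975 atm
V − nb = 2.73 − (4.05)(0.0237) = 2.6340 L
T = (74.975)(2.6340)/((4.05)(0.08206)) = 594.2 K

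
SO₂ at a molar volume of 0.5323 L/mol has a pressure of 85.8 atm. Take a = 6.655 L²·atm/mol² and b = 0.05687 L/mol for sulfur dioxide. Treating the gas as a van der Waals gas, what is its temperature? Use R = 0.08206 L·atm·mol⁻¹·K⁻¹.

T ≈ 633.2 K

T = (P + a/V_m²)(V_m − b)/R
P + a/V_m² = 85.8 + 6.655/(0.5323)² = 109.29 atm
V_m − b = 0.5323 − 0.05687 = 0.47543 L/mol
T = (109.29)(0.47543)/0.08206 = 633.2 K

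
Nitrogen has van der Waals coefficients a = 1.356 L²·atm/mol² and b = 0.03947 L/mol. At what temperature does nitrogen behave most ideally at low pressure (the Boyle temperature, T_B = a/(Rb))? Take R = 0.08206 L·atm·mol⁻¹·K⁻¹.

T_B ≈ 418.7 K

For a van der Waals gas the second virial coefficient B₂ = b − a/(RT) vanishes at T_B = a/(Rb).
T_B = 1.356/(0.08206×0.03947) = 1.356/0.0032389 = 418.7 K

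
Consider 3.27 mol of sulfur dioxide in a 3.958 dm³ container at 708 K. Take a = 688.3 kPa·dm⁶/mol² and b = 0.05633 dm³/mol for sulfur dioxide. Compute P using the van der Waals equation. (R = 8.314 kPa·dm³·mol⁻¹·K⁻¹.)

P ≈ 4631 kPa

P = nRT/(V − nb) − a n²/V²
nRT/(V − nb) = (3.27)(8.314)(708)/(3.958 − 3.27×0.05633) = 19248/3.7738 = 5100.4 kPa
a n²/V² = (688.3)(3.27)²/(3.958)² = 469.81 kPa
P = 5100.4 − 469.81 = 4631 kPa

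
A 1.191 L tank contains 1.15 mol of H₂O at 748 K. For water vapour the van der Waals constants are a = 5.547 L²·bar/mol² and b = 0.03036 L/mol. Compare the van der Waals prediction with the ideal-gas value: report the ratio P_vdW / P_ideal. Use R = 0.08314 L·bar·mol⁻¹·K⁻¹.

Ideal: P_ideal = nRT/V = (1.15)(0.08314)(748)/1.191 = 60.0479 bar
vdW: P = nRT/(V − nb) − a n²/V² = 71.5170/1.15609 − 7.33591/1.41848 = 61.8611 − 5.17167 = 56.6894 bar
Ratio = 56.6894/60.0479 = 0.9441

P_vdW / P_ideal ≈ 0.9441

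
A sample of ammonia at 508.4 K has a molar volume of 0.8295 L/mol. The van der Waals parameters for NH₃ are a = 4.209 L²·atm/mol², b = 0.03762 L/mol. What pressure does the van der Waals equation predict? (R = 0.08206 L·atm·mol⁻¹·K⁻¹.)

P ≈ 46.57 atm

P = RT/(V_m − b) − a/V_m²
RT/(V_m − b) = (0.08206)(508.4)/(0.8295 − 0.03762) = 41.719/0.79188 = 52.683 atm
a/V_m² = 4.209/(0.8295)² = 6.1171 atm
P = 52.683 − 6.1171 = 46.57 atm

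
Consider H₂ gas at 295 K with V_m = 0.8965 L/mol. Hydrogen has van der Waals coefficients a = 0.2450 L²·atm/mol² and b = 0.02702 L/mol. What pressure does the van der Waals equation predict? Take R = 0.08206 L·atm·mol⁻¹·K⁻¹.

P = RT/(V_m − b) − a/V_m²
RT/(V_m − b) = (0.08206)(295)/(0.8965 − 0.02702) = 24.208/0.86948 = 27.842 atm
a/V_m² = 0.2450/(0.8965)² = 0.30484 atm
P = 27.842 − 0.30484 = 27.54 atm

P ≈ 27.54 atm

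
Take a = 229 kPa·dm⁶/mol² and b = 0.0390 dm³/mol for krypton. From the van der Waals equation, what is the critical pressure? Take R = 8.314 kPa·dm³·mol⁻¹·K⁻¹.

For a van der Waals gas, P_c = a/(27b²).
P_c = 229/(27×(0.0390)²) = 229/0.041067 = 5576 kPa

P_c ≈ 5576 kPa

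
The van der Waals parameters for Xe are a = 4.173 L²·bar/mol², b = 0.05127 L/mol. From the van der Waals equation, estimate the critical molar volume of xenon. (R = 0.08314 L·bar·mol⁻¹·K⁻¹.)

For a van der Waals gas, V_m,c = 3b.
V_m,c = 3×0.05127 = 0.1538 L/mol

V_m,c ≈ 0.1538 L/mol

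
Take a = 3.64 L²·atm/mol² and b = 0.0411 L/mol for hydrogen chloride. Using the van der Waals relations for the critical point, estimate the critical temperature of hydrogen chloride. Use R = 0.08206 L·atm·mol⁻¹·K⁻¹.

For a van der Waals gas, T_c = 8a/(27Rb).
T_c = 8×3.64/(27×0.08206×0.0411) = 29.120/0.091062 = 319.8 K

T_c ≈ 319.8 K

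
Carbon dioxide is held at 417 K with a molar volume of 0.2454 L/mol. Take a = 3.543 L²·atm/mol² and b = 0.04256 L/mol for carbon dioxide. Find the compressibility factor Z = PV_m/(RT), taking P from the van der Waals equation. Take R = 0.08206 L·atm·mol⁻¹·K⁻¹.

Z ≈ 0.7879

P = RT/(V_m − b) − a/V_m² = (0.08206)(417)/(0.2454 − 0.04256) − 3.543/(0.2454)²
  = 34.219/0.20284 − 58.833 = 168.70 − 58.833 = 109.87 atm
Z = PV_m/(RT) = (109.87)(0.2454)/((0.08206)(417)) = 26.962/34.219 = 0.7879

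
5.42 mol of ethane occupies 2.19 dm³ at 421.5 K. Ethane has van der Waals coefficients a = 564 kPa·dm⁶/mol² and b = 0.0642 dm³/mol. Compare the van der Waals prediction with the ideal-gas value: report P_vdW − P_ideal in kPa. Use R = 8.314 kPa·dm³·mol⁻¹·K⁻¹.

ΔP ≈ -1816 kPa

Ideal: P_ideal = nRT/V = (5.42)(8.314)(421.5)/2.19 = 8672.87 kPa
vdW: P = nRT/(V − nb) − a n²/V² = 18993.6/1.84204 − 16568.3/4.79610 = 10311.2 − 3454.54 = 6856.7 kPa
ΔP = 6856.7 − 8672.87 = -1816 kPa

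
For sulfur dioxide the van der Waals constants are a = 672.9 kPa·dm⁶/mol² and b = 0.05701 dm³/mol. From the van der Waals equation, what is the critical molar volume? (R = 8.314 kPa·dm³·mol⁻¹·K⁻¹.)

V_m,c ≈ 0.1710 dm³/mol

For a van der Waals gas, V_m,c = 3b.
V_m,c = 3×0.05701 = 0.1710 dm³/mol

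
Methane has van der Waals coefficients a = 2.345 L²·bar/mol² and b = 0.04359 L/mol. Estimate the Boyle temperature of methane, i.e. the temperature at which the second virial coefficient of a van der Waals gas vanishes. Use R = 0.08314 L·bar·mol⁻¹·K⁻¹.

For a van der Waals gas the second virial coefficient B₂ = b − a/(RT) vanishes at T_B = a/(Rb).
T_B = 2.345/(0.08314×0.04359) = 2.345/0.0036241 = 647.1 K

T_B ≈ 647.1 K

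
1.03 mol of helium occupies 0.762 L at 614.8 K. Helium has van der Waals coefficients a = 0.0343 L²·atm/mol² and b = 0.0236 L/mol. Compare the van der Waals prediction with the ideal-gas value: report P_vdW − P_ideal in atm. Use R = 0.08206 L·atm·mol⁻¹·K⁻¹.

Ideal: P_ideal = nRT/V = (1.03)(0.08206)(614.8)/0.762 = 68.1942 atm
vdW: P = nRT/(V − nb) − a n²/V² = 51.9640/0.737692 − 0.0363889/0.580644 = 70.4413 − 0.0626699 = 70.3786 atm
ΔP = 70.3786 − 68.1942 = 2.184 atm

ΔP ≈ 2.184 atm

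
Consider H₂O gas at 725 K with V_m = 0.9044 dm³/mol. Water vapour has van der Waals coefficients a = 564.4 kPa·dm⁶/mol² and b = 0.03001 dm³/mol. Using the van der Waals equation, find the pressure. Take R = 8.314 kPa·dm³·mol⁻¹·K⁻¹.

P ≈ 6204 kPa

P = RT/(V_m − b) − a/V_m²
RT/(V_m − b) = (8.314)(725)/(0.9044 − 0.03001) = 6027.7/0.87439 = 6893.6 kPa
a/V_m² = 564.4/(0.9044)² = 690.03 kPa
P = 6893.6 − 690.03 = 6204 kPa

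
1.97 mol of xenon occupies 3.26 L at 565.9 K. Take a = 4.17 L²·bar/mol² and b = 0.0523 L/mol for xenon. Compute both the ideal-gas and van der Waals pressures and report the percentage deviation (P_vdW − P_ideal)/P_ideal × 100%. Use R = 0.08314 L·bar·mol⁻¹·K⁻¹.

-2.09 %

Ideal: P_ideal = nRT/V = (1.97)(0.08314)(565.9)/3.26 = 28.4314 bar
vdW: P = nRT/(V − nb) − a n²/V² = 92.6864/3.15697 − 16.1834/10.6276 = 29.3593 − 1.52277 = 27.8365 bar
% deviation = (27.8365 − 28.4314)/28.4314 × 100% = -2.09%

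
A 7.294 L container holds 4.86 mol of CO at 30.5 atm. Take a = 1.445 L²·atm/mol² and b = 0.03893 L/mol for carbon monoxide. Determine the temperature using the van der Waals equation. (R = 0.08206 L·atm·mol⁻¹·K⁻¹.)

T ≈ 554.8 K

T = (P + a n²/V²)(V − nb)/(nR)
P + a n²/V² = 30.5 + (1.445)(4.86)²/(7.294)² = 31.142 atm
V − nb = 7.294 − (4.86)(0.03893) = 7.1048 L
T = (31.142)(7.1048)/((4.86)(0.08206)) = 554.8 K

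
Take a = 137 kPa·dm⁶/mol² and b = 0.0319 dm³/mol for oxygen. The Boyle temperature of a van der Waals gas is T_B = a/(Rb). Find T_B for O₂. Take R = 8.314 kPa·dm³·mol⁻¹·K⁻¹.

For a van der Waals gas the second virial coefficient B₂ = b − a/(RT) vanishes at T_B = a/(Rb).
T_B = 137/(8.314×0.0319) = 137/0.26522 = 516.6 K

T_B ≈ 516.6 K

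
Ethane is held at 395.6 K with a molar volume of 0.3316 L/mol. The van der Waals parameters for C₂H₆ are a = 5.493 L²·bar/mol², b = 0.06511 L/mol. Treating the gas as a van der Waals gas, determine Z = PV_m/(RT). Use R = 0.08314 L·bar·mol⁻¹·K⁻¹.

Z ≈ 0.7407

P = RT/(V_m − b) − a/V_m² = (0.08314)(395.6)/(0.3316 − 0.06511) − 5.493/(0.3316)²
  = 32.890/0.26649 − 49.955 = 123.42 − 49.955 = 73.47 bar
Z = PV_m/(RT) = (73.47)(0.3316)/((0.08314)(395.6)) = 24.363/32.890 = 0.7407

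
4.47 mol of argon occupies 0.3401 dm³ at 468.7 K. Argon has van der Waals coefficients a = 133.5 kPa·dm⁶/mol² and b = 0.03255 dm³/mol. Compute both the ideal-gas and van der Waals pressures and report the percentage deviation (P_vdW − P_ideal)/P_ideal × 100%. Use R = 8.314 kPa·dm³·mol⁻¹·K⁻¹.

Ideal: P_ideal = nRT/V = (4.47)(8.314)(468.7)/0.3401 = 51216.0 kPa
vdW: P = nRT/(V − nb) − a n²/V² = 17418.6/0.194602 − 2667.45/0.115668 = 89508.8 − 23061.3 = 66447.5 kPa
% deviation = (66447.5 − 51216.0)/51216.0 × 100% = 29.74%

29.74 %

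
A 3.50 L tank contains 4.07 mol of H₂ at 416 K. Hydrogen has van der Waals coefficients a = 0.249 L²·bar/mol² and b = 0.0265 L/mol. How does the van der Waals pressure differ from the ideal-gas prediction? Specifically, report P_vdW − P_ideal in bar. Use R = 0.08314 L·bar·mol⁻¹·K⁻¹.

ΔP ≈ 0.942 bar

Ideal: P_ideal = nRT/V = (4.07)(0.08314)(416)/3.50 = 40.2189 bar
vdW: P = nRT/(V − nb) − a n²/V² = 140.766/3.39215 − 4.12466/12.2500 = 41.4976 − 0.336707 = 41.1609 bar
ΔP = 41.1609 − 40.2189 = 0.942 bar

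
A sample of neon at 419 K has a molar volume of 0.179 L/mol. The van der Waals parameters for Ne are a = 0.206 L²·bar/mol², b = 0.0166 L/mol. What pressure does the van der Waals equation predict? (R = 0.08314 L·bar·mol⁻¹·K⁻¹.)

P ≈ 208.1 bar

P = RT/(V_m − b) − a/V_m²
RT/(V_m − b) = (0.08314)(419)/(0.179 − 0.0166) = 34.836/0.16240 = 214.51 bar
a/V_m² = 0.206/(0.179)² = 6.4293 bar
P = 214.51 − 6.4293 = 208.1 bar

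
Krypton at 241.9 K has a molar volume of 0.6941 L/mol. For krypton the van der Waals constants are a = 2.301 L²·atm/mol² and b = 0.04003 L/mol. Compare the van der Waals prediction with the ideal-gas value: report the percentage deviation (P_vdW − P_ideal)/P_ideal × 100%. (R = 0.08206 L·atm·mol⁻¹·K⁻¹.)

-10.58 %

Ideal: P_ideal = RT/V_m = (0.08206)(241.9)/0.6941 = 28.5986 atm
vdW: P = RT/(V_m − b) − a/V_m² = 19.8503/0.654070 − 2.301/0.481775 = 30.3489 − 4.77609 = 25.5728 atm
% deviation = (25.5728 − 28.5986)/28.5986 × 100% = -10.58%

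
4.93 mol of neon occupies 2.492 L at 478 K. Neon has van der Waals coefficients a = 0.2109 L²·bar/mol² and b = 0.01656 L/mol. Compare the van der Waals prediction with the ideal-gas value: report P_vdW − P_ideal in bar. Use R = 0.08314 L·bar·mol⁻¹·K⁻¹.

ΔP ≈ 1.838 bar

Ideal: P_ideal = nRT/V = (4.93)(0.08314)(478)/2.492 = 78.6207 bar
vdW: P = nRT/(V − nb) − a n²/V² = 195.923/2.41036 − 5.12590/6.21006 = 81.2837 − 0.825419 = 80.4583 bar
ΔP = 80.4583 − 78.6207 = 1.838 bar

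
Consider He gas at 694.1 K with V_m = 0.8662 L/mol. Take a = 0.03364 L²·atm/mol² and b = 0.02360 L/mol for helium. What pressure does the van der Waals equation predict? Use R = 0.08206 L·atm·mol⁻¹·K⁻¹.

P = RT/(V_m − b) − a/V_m²
RT/(V_m − b) = (0.08206)(694.1)/(0.8662 − 0.02360) = 56.958/0.84260 = 67.598 atm
a/V_m² = 0.03364/(0.8662)² = 0.044835 atm
P = 67.598 − 0.044835 = 67.55 atm

P ≈ 67.55 atm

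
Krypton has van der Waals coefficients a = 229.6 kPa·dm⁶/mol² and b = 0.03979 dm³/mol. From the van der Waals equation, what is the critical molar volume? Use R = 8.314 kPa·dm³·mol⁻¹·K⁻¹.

For a van der Waals gas, V_m,c = 3b.
V_m,c = 3×0.03979 = 0.1194 dm³/mol

V_m,c ≈ 0.1194 dm³/mol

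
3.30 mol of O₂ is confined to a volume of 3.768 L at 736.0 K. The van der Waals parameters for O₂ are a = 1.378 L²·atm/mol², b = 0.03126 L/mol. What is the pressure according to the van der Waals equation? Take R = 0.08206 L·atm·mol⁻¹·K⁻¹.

P = nRT/(V − nb) − a n²/V²
nRT/(V − nb) = (3.30)(0.08206)(736.0)/(3.768 − 3.30×0.03126) = 199.31/3.6648 = 54.385 atm
a n²/V² = (1.378)(3.30)²/(3.768)² = 1.0570 atm
P = 54.385 − 1.0570 = 53.33 atm

P ≈ 53.33 atm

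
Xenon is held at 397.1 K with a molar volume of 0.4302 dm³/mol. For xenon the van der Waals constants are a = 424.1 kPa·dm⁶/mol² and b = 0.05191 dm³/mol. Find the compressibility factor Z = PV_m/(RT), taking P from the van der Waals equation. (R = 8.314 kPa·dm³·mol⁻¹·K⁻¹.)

P = RT/(V_m − b) − a/V_m² = (8.314)(397.1)/(0.4302 − 0.05191) − 424.1/(0.4302)²
  = 3301.5/0.37829 − 2291.5 = 8727.4 − 2291.5 = 6435.9 kPa
Z = PV_m/(RT) = (6435.9)(0.4302)/((8.314)(397.1)) = 2768.7/3301.5 = 0.8386

Z ≈ 0.8386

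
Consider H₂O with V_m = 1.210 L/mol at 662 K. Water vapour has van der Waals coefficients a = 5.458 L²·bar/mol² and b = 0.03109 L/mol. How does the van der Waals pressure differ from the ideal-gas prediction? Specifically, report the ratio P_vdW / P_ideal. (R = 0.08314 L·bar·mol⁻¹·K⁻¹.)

Ideal: P_ideal = RT/V_m = (0.08314)(662)/1.210 = 45.4865 bar
vdW: P = RT/(V_m − b) − a/V_m² = 55.0387/1.17891 − 5.458/1.46410 = 46.6861 − 3.72789 = 42.9582 bar
Ratio = 42.9582/45.4865 = 0.9444

P_vdW / P_ideal ≈ 0.9444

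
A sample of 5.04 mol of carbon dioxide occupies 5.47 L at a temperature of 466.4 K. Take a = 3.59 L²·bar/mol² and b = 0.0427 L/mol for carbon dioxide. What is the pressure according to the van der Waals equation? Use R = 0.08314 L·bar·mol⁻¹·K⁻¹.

P = nRT/(V − nb) − a n²/V²
nRT/(V − nb) = (5.04)(0.08314)(466.4)/(5.47 − 5.04×0.0427) = 195.43/5.2548 = 37.191 bar
a n²/V² = (3.59)(5.04)²/(5.47)² = 3.0478 bar
P = 37.191 − 3.0478 = 34.14 bar

P ≈ 34.14 bar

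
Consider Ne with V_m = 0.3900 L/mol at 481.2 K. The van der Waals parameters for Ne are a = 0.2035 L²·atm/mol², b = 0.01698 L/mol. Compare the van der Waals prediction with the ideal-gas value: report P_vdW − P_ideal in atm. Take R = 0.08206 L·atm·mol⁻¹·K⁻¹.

ΔP ≈ 3.27 atm

Ideal: P_ideal = RT/V_m = (0.08206)(481.2)/0.3900 = 101.249 atm
vdW: P = RT/(V_m − b) − a/V_m² = 39.4873/0.373020 − 0.2035/0.152100 = 105.858 − 1.33794 = 104.520 atm
ΔP = 104.520 − 101.249 = 3.27 atm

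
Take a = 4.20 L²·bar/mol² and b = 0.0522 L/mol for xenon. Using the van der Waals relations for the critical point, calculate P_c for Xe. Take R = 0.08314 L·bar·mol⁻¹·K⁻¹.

P_c ≈ 57.09 bar

For a van der Waals gas, P_c = a/(27b²).
P_c = 4.20/(27×(0.0522)²) = 4.20/0.073571 = 57.09 bar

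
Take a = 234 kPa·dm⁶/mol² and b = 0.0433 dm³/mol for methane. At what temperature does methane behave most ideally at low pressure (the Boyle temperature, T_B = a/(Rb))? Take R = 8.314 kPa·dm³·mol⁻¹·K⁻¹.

For a van der Waals gas the second virial coefficient B₂ = b − a/(RT) vanishes at T_B = a/(Rb).
T_B = 234/(8.314×0.0433) = 234/0.36000 = 650.0 K

T_B ≈ 650.0 K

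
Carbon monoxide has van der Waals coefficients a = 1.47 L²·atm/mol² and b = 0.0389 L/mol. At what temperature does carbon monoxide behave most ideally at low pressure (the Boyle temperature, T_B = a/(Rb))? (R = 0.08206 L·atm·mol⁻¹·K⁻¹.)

T_B ≈ 460.5 K

For a van der Waals gas the second virial coefficient B₂ = b − a/(RT) vanishes at T_B = a/(Rb).
T_B = 1.47/(0.08206×0.0389) = 1.47/0.0031921 = 460.5 K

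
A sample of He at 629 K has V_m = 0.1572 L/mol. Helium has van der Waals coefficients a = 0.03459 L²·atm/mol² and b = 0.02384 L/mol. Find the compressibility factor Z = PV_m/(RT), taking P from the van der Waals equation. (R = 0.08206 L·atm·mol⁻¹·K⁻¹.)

P = RT/(V_m − b) − a/V_m² = (0.08206)(629)/(0.1572 − 0.02384) − 0.03459/(0.1572)²
  = 51.616/0.13336 − 1.3997 = 387.04 − 1.3997 = 385.64 atm
Z = PV_m/(RT) = (385.64)(0.1572)/((0.08206)(629)) = 60.623/51.616 = 1.175

Z ≈ 1.175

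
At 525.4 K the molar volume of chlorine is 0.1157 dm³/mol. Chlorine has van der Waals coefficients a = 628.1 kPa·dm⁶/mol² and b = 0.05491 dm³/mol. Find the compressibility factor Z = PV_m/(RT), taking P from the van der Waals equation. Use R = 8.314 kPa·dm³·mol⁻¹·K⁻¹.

Z ≈ 0.6605

P = RT/(V_m − b) − a/V_m² = (8.314)(525.4)/(0.1157 − 0.05491) − 628.1/(0.1157)²
  = 4368.2/0.060790 − 46920 = 71857 − 46920 = 24937 kPa
Z = PV_m/(RT) = (24937)(0.1157)/((8.314)(525.4)) = 2885.2/4368.2 = 0.6605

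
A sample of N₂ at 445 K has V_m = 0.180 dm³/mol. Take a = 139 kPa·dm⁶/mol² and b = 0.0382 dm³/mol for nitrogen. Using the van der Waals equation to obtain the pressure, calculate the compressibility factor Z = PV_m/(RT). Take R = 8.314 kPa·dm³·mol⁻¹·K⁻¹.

Z ≈ 1.061

P = RT/(V_m − b) − a/V_m² = (8.314)(445)/(0.180 − 0.0382) − 139/(0.180)²
  = 3699.7/0.14180 − 4290.1 = 26091 − 4290.1 = 21801 kPa
Z = PV_m/(RT) = (21801)(0.180)/((8.314)(445)) = 3924.2/3699.7 = 1.061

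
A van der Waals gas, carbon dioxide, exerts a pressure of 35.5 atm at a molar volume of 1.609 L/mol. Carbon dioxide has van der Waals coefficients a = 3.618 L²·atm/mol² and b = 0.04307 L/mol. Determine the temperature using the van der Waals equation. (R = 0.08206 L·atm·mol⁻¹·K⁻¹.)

T = (P + a/V_m²)(V_m − b)/R
P + a/V_m² = 35.5 + 3.618/(1.609)² = 36.898 atm
V_m − b = 1.609 − 0.04307 = 1.5659 L/mol
T = (36.898)(1.5659)/0.08206 = 704.1 K

T ≈ 704.1 K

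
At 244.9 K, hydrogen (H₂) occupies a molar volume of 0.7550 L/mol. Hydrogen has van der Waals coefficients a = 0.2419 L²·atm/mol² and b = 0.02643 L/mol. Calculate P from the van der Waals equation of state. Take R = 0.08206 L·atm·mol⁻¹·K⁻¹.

P = RT/(V_m − b) − a/V_m²
RT/(V_m − b) = (0.08206)(244.9)/(0.7550 − 0.02643) = 20.096/0.72857 = 27.583 atm
a/V_m² = 0.2419/(0.7550)² = 0.42437 atm
P = 27.583 − 0.42437 = 27.16 atm

P ≈ 27.16 atm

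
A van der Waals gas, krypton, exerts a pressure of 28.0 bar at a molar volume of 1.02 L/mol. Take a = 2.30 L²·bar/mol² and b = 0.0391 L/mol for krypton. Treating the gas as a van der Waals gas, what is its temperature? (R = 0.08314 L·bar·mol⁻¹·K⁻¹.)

T ≈ 356.4 K

T = (P + a/V_m²)(V_m − b)/R
P + a/V_m² = 28.0 + 2.30/(1.02)² = 30.211 bar
V_m − b = 1.02 − 0.0391 = 0.98090 L/mol
T = (30.211)(0.98090)/0.08314 = 356.4 K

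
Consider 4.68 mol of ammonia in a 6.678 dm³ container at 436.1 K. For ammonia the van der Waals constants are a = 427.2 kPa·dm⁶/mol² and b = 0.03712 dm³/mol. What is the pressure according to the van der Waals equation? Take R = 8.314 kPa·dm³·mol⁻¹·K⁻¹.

P ≈ 2399 kPa

P = nRT/(V − nb) − a n²/V²
nRT/(V − nb) = (4.68)(8.314)(436.1)/(6.678 − 4.68×0.03712) = 16968/6.5043 = 2608.7 kPa
a n²/V² = (427.2)(4.68)²/(6.678)² = 209.81 kPa
P = 2608.7 − 209.81 = 2399 kPa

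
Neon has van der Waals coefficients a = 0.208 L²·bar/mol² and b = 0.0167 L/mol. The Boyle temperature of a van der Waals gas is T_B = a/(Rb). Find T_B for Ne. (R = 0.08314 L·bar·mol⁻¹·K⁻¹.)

T_B ≈ 149.8 K

For a van der Waals gas the second virial coefficient B₂ = b − a/(RT) vanishes at T_B = a/(Rb).
T_B = 0.208/(0.08314×0.0167) = 0.208/0.0013884 = 149.8 K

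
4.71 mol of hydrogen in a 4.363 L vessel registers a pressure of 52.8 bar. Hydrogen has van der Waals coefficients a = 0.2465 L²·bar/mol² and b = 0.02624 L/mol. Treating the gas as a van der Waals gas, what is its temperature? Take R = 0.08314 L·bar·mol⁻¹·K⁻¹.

T ≈ 574.7 K

T = (P + a n²/V²)(V − nb)/(nR)
P + a n²/V² = 52.8 + (0.2465)(4.71)²/(4.363)² = 53.087 bar
V − nb = 4.363 − (4.71)(0.02624) = 4.2394 L
T = (53.087)(4.2394)/((4.71)(0.08314)) = 574.7 K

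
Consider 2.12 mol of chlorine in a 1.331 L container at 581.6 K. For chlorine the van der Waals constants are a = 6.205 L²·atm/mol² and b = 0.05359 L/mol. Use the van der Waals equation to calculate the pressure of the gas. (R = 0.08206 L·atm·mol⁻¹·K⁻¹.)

P ≈ 67.37 atm

P = nRT/(V − nb) − a n²/V²
nRT/(V − nb) = (2.12)(0.08206)(581.6)/(1.331 − 2.12×0.05359) = 101.18/1.2174 = 83.112 atm
a n²/V² = (6.205)(2.12)²/(1.331)² = 15.742 atm
P = 83.112 − 15.742 = 67.37 atm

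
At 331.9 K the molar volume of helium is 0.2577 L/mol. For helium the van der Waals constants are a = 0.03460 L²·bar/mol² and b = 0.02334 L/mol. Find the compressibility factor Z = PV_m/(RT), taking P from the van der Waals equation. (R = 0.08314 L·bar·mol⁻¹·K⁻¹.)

Z ≈ 1.095

P = RT/(V_m − b) − a/V_m² = (0.08314)(331.9)/(0.2577 − 0.02334) − 0.03460/(0.2577)²
  = 27.594/0.23436 − 0.52101 = 117.74 − 0.52101 = 117.22 bar
Z = PV_m/(RT) = (117.22)(0.2577)/((0.08314)(331.9)) = 30.208/27.594 = 1.095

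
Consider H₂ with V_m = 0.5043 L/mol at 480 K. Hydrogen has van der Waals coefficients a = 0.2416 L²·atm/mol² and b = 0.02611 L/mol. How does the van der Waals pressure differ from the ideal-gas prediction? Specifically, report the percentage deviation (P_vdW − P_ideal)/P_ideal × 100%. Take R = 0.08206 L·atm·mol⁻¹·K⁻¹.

4.24 %

Ideal: P_ideal = RT/V_m = (0.08206)(480)/0.5043 = 78.1059 atm
vdW: P = RT/(V_m − b) − a/V_m² = 39.3888/0.478190 − 0.2416/0.254318 = 82.3706 − 0.949992 = 81.4206 atm
% deviation = (81.4206 − 78.1059)/78.1059 × 100% = 4.24%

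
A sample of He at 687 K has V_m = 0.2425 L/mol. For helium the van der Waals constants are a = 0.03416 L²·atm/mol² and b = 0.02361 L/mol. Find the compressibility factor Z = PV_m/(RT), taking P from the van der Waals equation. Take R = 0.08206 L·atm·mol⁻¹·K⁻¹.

Z ≈ 1.105

P = RT/(V_m − b) − a/V_m² = (0.08206)(687)/(0.2425 − 0.02361) − 0.03416/(0.2425)²
  = 56.375/0.21889 − 0.58089 = 257.55 − 0.58089 = 256.97 atm
Z = PV_m/(RT) = (256.97)(0.2425)/((0.08206)(687)) = 62.315/56.375 = 1.105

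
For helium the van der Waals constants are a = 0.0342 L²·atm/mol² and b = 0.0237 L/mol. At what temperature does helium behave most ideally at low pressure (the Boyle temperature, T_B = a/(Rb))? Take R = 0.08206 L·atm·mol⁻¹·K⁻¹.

T_B ≈ 17.59 K

For a van der Waals gas the second virial coefficient B₂ = b − a/(RT) vanishes at T_B = a/(Rb).
T_B = 0.0342/(0.08206×0.0237) = 0.0342/0.0019448 = 17.59 K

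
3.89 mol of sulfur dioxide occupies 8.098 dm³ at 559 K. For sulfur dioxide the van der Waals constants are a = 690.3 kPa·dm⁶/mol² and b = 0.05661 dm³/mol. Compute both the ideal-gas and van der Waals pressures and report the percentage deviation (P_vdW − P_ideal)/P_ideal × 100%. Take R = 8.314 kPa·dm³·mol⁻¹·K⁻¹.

-4.34 %

Ideal: P_ideal = nRT/V = (3.89)(8.314)(559)/8.098 = 2232.51 kPa
vdW: P = nRT/(V − nb) − a n²/V² = 18078.9/7.87779 − 10445.7/65.5776 = 2294.92 − 159.288 = 2135.63 kPa
% deviation = (2135.63 − 2232.51)/2232.51 × 100% = -4.34%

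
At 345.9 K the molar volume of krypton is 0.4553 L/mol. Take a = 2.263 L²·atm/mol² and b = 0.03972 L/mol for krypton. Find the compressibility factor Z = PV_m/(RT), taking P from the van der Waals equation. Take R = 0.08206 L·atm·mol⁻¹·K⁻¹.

Z ≈ 0.9205

P = RT/(V_m − b) − a/V_m² = (0.08206)(345.9)/(0.4553 − 0.03972) − 2.263/(0.4553)²
  = 28.385/0.41558 − 10.917 = 68.302 − 10.917 = 57.385 atm
Z = PV_m/(RT) = (57.385)(0.4553)/((0.08206)(345.9)) = 26.127/28.385 = 0.9205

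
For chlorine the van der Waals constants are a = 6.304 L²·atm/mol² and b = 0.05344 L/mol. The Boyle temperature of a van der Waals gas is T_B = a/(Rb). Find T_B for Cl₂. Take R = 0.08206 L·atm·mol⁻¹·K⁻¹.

T_B ≈ 1438 K

For a van der Waals gas the second virial coefficient B₂ = b − a/(RT) vanishes at T_B = a/(Rb).
T_B = 6.304/(0.08206×0.05344) = 6.304/0.0043853 = 1438 K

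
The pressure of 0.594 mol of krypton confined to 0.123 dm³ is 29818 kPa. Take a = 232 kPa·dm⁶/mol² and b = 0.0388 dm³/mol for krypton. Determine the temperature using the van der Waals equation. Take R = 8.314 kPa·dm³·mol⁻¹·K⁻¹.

T ≈ 713.0 K

T = (P + a n²/V²)(V − nb)/(nR)
P + a n²/V² = 29818 + (232)(0.594)²/(0.123)² = 35229 kPa
V − nb = 0.123 − (0.594)(0.0388) = 0.099953 dm³
T = (35229)(0.099953)/((0.594)(8.314)) = 713.0 K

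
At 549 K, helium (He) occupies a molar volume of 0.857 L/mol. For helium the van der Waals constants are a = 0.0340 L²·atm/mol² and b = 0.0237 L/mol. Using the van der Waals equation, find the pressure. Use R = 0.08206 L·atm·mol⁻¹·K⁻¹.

P = RT/(V_m − b) − a/V_m²
RT/(V_m − b) = (0.08206)(549)/(0.857 − 0.0237) = 45.051/0.83330 = 54.063 atm
a/V_m² = 0.0340/(0.857)² = 0.046293 atm
P = 54.063 − 0.046293 = 54.02 atm

P ≈ 54.02 atm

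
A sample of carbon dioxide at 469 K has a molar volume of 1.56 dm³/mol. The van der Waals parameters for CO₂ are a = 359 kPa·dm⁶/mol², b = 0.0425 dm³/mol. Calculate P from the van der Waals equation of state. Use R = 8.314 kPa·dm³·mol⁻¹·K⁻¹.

P ≈ 2422 kPa

P = RT/(V_m − b) − a/V_m²
RT/(V_m − b) = (8.314)(469)/(1.56 − 0.0425) = 3899.3/1.5175 = 2569.6 kPa
a/V_m² = 359/(1.56)² = 147.52 kPa
P = 2569.6 − 147.52 = 2422 kPa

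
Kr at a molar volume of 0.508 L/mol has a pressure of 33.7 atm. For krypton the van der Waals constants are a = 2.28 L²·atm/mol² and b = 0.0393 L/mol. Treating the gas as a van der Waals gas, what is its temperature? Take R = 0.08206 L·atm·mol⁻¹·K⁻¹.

T = (P + a/V_m²)(V_m − b)/R
P + a/V_m² = 33.7 + 2.28/(0.508)² = 42.535 atm
V_m − b = 0.508 − 0.0393 = 0.46870 L/mol
T = (42.535)(0.46870)/0.08206 = 242.9 K

T ≈ 242.9 K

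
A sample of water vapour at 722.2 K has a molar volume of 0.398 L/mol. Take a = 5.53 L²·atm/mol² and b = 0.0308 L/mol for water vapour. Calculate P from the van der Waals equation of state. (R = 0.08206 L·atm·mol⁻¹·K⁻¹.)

P = RT/(V_m − b) − a/V_m²
RT/(V_m − b) = (0.08206)(722.2)/(0.398 − 0.0308) = 59.264/0.36720 = 161.39 atm
a/V_m² = 5.53/(0.398)² = 34.911 atm
P = 161.39 − 34.911 = 126.5 atm

P ≈ 126.5 atm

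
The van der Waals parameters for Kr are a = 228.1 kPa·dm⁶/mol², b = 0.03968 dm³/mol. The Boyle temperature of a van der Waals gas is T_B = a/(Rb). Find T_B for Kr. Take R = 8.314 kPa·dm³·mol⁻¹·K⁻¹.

T_B ≈ 691.4 K

For a van der Waals gas the second virial coefficient B₂ = b − a/(RT) vanishes at T_B = a/(Rb).
T_B = 228.1/(8.314×0.03968) = 228.1/0.32990 = 691.4 K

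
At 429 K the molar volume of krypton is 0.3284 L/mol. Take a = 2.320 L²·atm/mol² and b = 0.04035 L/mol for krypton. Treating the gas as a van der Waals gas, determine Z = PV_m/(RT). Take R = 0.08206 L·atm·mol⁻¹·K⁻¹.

P = RT/(V_m − b) − a/V_m² = (0.08206)(429)/(0.3284 − 0.04035) − 2.320/(0.3284)²
  = 35.204/0.28805 − 21.512 = 122.21 − 21.512 = 100.70 atm
Z = PV_m/(RT) = (100.70)(0.3284)/((0.08206)(429)) = 33.070/35.204 = 0.9394

Z ≈ 0.9394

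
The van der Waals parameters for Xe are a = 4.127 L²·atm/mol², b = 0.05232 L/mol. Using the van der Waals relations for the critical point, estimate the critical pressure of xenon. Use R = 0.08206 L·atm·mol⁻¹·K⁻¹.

P_c ≈ 55.84 atm

For a van der Waals gas, P_c = a/(27b²).
P_c = 4.127/(27×(0.05232)²) = 4.127/0.073909 = 55.84 atm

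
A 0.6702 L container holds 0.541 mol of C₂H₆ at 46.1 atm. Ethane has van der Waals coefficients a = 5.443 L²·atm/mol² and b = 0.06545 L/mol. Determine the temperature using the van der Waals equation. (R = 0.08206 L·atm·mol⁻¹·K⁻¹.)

T ≈ 709.9 K

T = (P + a n²/V²)(V − nb)/(nR)
P + a n²/V² = 46.1 + (5.443)(0.541)²/(0.6702)² = 49.647 atm
V − nb = 0.6702 − (0.541)(0.06545) = 0.63479 L
T = (49.647)(0.63479)/((0.541)(0.08206)) = 709.9 K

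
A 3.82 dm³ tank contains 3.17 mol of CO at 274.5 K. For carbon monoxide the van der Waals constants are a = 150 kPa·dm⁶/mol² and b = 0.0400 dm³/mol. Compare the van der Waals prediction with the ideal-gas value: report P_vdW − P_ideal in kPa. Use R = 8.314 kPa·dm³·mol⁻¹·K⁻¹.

Ideal: P_ideal = nRT/V = (3.17)(8.314)(274.5)/3.82 = 1893.86 kPa
vdW: P = nRT/(V − nb) − a n²/V² = 7234.55/3.69320 − 1507.34/14.5924 = 1958.88 − 103.296 = 1855.58 kPa
ΔP = 1855.58 − 1893.86 = -38.3 kPa

ΔP ≈ -38.3 kPa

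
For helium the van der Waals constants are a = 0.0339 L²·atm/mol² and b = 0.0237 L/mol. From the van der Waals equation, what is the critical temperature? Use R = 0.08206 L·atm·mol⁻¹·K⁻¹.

T_c ≈ 5.165 K

For a van der Waals gas, T_c = 8a/(27Rb).
T_c = 8×0.0339/(27×0.08206×0.0237) = 0.27120/0.052510 = 5.165 K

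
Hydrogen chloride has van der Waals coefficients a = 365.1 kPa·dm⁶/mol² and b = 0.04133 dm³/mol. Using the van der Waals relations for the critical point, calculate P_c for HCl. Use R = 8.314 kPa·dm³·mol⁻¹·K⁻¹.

For a van der Waals gas, P_c = a/(27b²).
P_c = 365.1/(27×(0.04133)²) = 365.1/0.046121 = 7916 kPa

P_c ≈ 7916 kPa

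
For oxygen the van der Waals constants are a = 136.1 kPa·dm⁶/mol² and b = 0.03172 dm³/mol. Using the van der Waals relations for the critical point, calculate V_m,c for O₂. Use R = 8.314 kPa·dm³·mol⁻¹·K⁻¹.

For a van der Waals gas, V_m,c = 3b.
V_m,c = 3×0.03172 = 0.09516 dm³/mol

V_m,c ≈ 0.09516 dm³/mol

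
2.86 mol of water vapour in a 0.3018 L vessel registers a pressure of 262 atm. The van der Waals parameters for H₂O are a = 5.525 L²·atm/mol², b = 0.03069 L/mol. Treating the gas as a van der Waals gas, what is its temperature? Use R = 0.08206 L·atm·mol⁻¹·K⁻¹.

T ≈ 691.4 K

T = (P + a n²/V²)(V − nb)/(nR)
P + a n²/V² = 262 + (5.525)(2.86)²/(0.3018)² = 758.16 atm
V − nb = 0.3018 − (2.86)(0.03069) = 0.21403 L
T = (758.16)(0.21403)/((2.86)(0.08206)) = 691.4 K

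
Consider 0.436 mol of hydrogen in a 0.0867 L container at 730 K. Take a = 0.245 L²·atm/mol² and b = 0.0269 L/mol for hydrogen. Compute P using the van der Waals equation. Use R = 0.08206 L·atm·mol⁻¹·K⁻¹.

P ≈ 342.2 atm

P = nRT/(V − nb) − a n²/V²
nRT/(V − nb) = (0.436)(0.08206)(730)/(0.0867 − 0.436×0.0269) = 26.118/0.074972 = 348.37 atm
a n²/V² = (0.245)(0.436)²/(0.0867)² = 6.1958 atm
P = 348.37 − 6.1958 = 342.2 atm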